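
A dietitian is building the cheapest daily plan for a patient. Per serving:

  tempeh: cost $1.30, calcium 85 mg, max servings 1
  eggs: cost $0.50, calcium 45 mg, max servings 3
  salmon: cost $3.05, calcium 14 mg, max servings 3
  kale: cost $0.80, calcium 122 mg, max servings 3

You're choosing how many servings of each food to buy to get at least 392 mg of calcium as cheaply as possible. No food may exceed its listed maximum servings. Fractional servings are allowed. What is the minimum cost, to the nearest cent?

$2.69

Cost per mg of calcium: kale $0.0066, eggs $0.0111, tempeh $0.0153, salmon $0.2179.
Take 3 servings of kale: +366.0 mg calcium for $2.40 (total $2.40, still need 26.0 mg).
Take 0.5778 servings of eggs: +26.0 mg calcium for $0.29 (total $2.69, still need 0.0 mg).
Filling from the cheapest source first is optimal under one linear minimum: $2.69.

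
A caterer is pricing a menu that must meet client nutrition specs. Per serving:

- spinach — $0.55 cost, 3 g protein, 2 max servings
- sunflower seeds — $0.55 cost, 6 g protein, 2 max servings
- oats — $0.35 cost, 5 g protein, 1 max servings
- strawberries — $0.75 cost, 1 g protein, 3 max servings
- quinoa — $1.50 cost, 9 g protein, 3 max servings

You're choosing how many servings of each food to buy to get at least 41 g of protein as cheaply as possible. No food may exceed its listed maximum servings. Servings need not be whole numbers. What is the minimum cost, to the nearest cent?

Cost per g of protein: oats $0.0700, sunflower seeds $0.0917, quinoa $0.1667, spinach $0.1833, strawberries $0.7500.
Take 1 serving of oats: +5.0 g protein for $0.35 (total $0.35, still need 36.0 g).
Take 2 servings of sunflower seeds: +12.0 g protein for $1.10 (total $1.45, still need 24.0 g).
Take 2.667 servings of quinoa: +24.0 g protein for $4.00 (total $5.45, still need 0.0 g).
Greedy by cheapest-per-g is optimal for a single linear constraint, so the minimum cost is $5.45.

$5.45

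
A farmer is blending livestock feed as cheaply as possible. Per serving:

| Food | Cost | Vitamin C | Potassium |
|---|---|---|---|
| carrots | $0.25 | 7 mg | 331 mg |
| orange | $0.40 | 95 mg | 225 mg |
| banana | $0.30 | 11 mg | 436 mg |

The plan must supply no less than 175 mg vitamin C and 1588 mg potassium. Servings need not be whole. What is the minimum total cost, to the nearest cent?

carrots only: max(175/7, 1588/331) = 25 servings → $6.25.
orange only: max(175/95, 1588/225) = 7.058 servings → $2.82.
banana only: max(175/11, 1588/436) = 15.91 servings → $4.77.
carrots + orange with both tight: 3.732 servings and 1.567 servings → $1.56.
carrots + banana with both targets exact would need a negative amount; discard.
orange + banana with both tight: 1.511 servings and 2.863 servings → $1.46.
Cheapest feasible corner: $1.46.

$1.46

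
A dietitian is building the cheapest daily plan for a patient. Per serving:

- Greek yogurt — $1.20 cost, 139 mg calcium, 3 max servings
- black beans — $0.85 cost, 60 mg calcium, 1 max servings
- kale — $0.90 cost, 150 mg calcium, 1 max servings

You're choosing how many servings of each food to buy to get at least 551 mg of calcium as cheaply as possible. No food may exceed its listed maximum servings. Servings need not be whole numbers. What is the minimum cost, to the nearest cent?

Cost per mg of calcium: kale $0.0060, Greek yogurt $0.0086, black beans $0.0142.
Take 1 serving of kale: +150.0 mg calcium for $0.90 (total $0.90, still need 401.0 mg).
Take 2.885 servings of Greek yogurt: +401.0 mg calcium for $3.46 (total $4.36, still need 0.0 mg).
Greedy by cheapest-per-mg is optimal for a single linear constraint, so the minimum cost is $4.36.

$4.36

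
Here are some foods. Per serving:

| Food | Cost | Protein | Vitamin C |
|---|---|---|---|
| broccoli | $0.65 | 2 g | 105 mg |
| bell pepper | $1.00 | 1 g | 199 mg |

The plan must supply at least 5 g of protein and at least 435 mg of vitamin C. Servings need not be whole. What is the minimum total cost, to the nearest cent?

For a min-cost LP with two ≥-constraints, a basic feasible solution has at most two positive variables.
broccoli only: max(5/2, 435/105) = 4.143 servings → $2.69.
bell pepper only: max(5/1, 435/199) = 5 servings → $5.00.
broccoli + bell pepper with both tight: 1.911 servings and 1.177 servings → $2.42.
So the least-cost plan costs $2.42.

$2.42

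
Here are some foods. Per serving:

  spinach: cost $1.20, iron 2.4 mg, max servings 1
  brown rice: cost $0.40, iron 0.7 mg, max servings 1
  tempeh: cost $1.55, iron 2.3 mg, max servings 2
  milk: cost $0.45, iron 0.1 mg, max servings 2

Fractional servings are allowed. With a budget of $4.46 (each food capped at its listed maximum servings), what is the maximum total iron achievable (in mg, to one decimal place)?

7.3 mg

Iron per dollar: spinach 2, brown rice 1.75, tempeh 1.484, milk 0.2222.
Take 1 serving of spinach: spends $1.20, +2.4 mg iron (running total 2.4 mg).
Take 1 serving of brown rice: spends $0.40, +0.7 mg iron (running total 3.1 mg).
Take 1.845 servings of tempeh: spends $2.86, +4.2 mg iron (running total 7.3 mg).
Filling greedily by iron-per-dollar is optimal for one linear limit, giving 7.3 mg.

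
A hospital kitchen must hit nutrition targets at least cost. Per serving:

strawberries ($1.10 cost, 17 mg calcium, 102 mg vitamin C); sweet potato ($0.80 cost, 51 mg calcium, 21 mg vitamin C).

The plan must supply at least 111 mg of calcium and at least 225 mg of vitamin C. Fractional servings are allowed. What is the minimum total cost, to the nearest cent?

$3.31

Minimising a linear cost over {calcium ≥ 111, vitamin C ≥ 225, servings ≥ 0} — the optimum is at a vertex, using one or two foods.
strawberries only: max(111/17, 225/102) = 6.529 servings → $7.18.
sweet potato only: max(111/51, 225/21) = 10.71 servings → $8.57.
strawberries + sweet potato with both tight: 1.887 servings and 1.547 servings → $3.31.
So the least-cost plan costs $3.31.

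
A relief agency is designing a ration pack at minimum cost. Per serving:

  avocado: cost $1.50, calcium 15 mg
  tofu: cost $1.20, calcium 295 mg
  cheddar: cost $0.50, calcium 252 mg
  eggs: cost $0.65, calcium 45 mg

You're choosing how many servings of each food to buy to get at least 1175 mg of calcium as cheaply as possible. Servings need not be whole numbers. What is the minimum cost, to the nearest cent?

Cost per mg of calcium: cheddar $0.0020, tofu $0.0041, eggs $0.0144, avocado $0.1000.
With no serving limits, use only cheddar: 1175 mg / 252 mg = 4.663 servings × $0.50 = $2.33.

$2.33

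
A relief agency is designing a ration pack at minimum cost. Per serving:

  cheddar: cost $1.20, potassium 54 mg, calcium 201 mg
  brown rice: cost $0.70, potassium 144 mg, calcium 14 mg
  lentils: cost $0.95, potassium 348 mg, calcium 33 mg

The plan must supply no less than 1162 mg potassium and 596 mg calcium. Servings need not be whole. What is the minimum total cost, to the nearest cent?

cheddar only: max(1162/54, 596/201) = 21.52 servings → $25.82.
brown rice only: max(1162/144, 596/14) = 42.57 servings → $29.80.
lentils only: max(1162/348, 596/33) = 18.06 servings → $17.16.
cheddar + brown rice with both tight: 2.468 servings and 7.144 servings → $7.96.
cheddar + lentils with both tight: 2.48 servings and 2.954 servings → $5.78.
brown rice + lentils: the both-tight solution has a negative serving — not a feasible corner.
So the least-cost plan costs $5.78.

$5.78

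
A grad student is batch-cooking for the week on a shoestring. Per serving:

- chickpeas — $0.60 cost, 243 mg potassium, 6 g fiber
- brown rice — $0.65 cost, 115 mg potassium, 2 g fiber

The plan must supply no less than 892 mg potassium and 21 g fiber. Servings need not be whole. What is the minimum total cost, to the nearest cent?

$2.20

With two linear requirements the optimum uses one or two foods; enumerate the corners.
chickpeas only: max(892/243, 21/6) = 3.671 servings → $2.20.
brown rice only: max(892/115, 21/2) = 10.5 servings → $6.83.
chickpeas + brown rice with both tight: 3.093 servings and 1.221 servings → $2.65.
The minimum over all feasible corners is $2.20.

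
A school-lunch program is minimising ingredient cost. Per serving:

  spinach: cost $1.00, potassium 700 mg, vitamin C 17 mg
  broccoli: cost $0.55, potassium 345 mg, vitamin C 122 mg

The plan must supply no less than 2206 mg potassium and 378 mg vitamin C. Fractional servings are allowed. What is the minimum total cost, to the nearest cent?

$3.31

spinach only: max(2206/700, 378/17) = 22.24 servings → $22.24.
broccoli only: max(2206/345, 378/122) = 6.394 servings → $3.52.
spinach + broccoli with both tight: 1.744 servings and 2.855 servings → $3.31.
The minimum over all feasible corners is $3.31.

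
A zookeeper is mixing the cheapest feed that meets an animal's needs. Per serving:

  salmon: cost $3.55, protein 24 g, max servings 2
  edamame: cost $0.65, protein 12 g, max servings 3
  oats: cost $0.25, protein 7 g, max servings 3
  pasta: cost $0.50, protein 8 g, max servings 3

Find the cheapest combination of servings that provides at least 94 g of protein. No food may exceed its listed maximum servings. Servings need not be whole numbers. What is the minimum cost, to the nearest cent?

Cost per g of protein: oats $0.0357, edamame $0.0542, pasta $0.0625, salmon $0.1479.
Take 3 servings of oats: +21.0 g protein for $0.75 (total $0.75, still need 73.0 g).
Take 3 servings of edamame: +36.0 g protein for $1.95 (total $2.70, still need 37.0 g).
Take 3 servings of pasta: +24.0 g protein for $1.50 (total $4.20, still need 13.0 g).
Take 0.5417 servings of salmon: +13.0 g protein for $1.92 (total $6.12, still need 0.0 g).
Greedy by cheapest-per-g is optimal for a single linear constraint, so the minimum cost is $6.12.

$6.12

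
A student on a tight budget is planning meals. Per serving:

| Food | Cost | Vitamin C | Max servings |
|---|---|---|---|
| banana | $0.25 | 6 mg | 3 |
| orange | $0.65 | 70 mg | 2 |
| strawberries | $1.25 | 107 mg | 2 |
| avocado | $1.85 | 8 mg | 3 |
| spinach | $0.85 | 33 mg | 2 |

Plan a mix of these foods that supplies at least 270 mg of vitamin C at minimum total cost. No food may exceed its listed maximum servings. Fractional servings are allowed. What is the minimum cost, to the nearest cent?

Cost per mg of vitamin C: orange $0.0093, strawberries $0.0117, spinach $0.0258, banana $0.0417, avocado $0.2313.
Take 2 servings of orange: +140.0 mg vitamin C for $1.30 (total $1.30, still need 130.0 mg).
Take 1.215 servings of strawberries: +130.0 mg vitamin C for $1.52 (total $2.82, still need 0.0 mg).
Greedy by cheapest-per-mg is optimal for a single linear constraint, so the minimum cost is $2.82.

$2.82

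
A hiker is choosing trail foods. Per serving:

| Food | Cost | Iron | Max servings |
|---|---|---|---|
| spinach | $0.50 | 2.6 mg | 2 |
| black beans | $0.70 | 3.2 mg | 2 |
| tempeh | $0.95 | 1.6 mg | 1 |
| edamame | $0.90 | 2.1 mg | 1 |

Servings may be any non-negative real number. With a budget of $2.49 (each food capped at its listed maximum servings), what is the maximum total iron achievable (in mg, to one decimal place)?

11.8 mg

Iron per dollar: spinach 5.2, black beans 4.571, edamame 2.333, tempeh 1.684.
Take 2 servings of spinach: spends $1.00, +5.2 mg iron (running total 5.2 mg).
Take 2 servings of black beans: spends $1.40, +6.4 mg iron (running total 11.6 mg).
Take 0.1 servings of edamame: spends $0.09, +0.2 mg iron (running total 11.8 mg).
Filling greedily by iron-per-dollar is optimal for one linear limit, giving 11.8 mg.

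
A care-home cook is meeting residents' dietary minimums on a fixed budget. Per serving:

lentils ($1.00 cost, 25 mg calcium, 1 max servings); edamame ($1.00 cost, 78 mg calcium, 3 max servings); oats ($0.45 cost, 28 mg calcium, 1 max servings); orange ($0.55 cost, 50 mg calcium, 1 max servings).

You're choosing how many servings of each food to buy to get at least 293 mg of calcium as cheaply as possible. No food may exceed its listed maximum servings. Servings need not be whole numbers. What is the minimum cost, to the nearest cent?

Cost per mg of calcium: orange $0.0110, edamame $0.0128, oats $0.0161, lentils $0.0400.
Take 1 serving of orange: +50.0 mg calcium for $0.55 (total $0.55, still need 243.0 mg).
Take 3 servings of edamame: +234.0 mg calcium for $3.00 (total $3.55, still need 9.0 mg).
Take 0.3214 servings of oats: +9.0 mg calcium for $0.14 (total $3.69, still need 0.0 mg).
Greedy by cheapest-per-mg is optimal for a single linear constraint, so the minimum cost is $3.69.

$3.69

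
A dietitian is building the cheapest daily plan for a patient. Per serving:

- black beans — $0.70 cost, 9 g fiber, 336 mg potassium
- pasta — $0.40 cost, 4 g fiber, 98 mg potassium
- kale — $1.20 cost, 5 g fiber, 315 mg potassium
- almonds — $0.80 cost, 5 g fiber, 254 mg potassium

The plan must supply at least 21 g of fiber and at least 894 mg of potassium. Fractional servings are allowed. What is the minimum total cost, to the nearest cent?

This is a tiny linear program; its minimum lies at a vertex of the feasible set. List the vertices and price them.
black beans only: max(21/9, 894/336) = 2.661 servings → $1.86.
pasta only: max(21/4, 894/98) = 9.122 servings → $3.65.
kale only: max(21/5, 894/315) = 4.2 servings → $5.04.
almonds only: max(21/5, 894/254) = 4.2 servings → $3.36.
black beans + pasta with both targets exact would need a negative amount; discard.
black beans + kale with both tight: 1.857 servings and 0.8571 servings → $2.33.
black beans + almonds with both tight: 1.426 servings and 1.634 servings → $2.30.
pasta + kale with both tight: 2.786 servings and 1.971 servings → $3.48.
pasta + almonds with both tight: 1.643 servings and 2.886 servings → $2.97.
kale + almonds: intersection lies outside the first quadrant.
The minimum over all feasible corners is $1.86.

$1.86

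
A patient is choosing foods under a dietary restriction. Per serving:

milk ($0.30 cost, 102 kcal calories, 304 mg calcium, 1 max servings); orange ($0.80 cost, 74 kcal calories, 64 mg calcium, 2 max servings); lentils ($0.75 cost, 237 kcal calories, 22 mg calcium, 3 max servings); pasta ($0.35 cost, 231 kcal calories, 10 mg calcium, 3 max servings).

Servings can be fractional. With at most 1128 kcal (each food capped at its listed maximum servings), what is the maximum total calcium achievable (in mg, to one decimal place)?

Calcium per kcal: milk 2.98, orange 0.8649, lentils 0.09283, pasta 0.04329.
Take 1 serving of milk: uses 102 kcal, +304.0 mg calcium (running total 304.0 mg).
Take 2 servings of orange: uses 148 kcal, +128.0 mg calcium (running total 432.0 mg).
Take 3 servings of lentils: uses 711 kcal, +66.0 mg calcium (running total 498.0 mg).
Take 0.7229 servings of pasta: uses 167 kcal, +7.2 mg calcium (running total 505.2 mg).
Filling greedily by calcium-per-kcal is optimal for one linear limit, giving 505.2 mg.

505.2 mg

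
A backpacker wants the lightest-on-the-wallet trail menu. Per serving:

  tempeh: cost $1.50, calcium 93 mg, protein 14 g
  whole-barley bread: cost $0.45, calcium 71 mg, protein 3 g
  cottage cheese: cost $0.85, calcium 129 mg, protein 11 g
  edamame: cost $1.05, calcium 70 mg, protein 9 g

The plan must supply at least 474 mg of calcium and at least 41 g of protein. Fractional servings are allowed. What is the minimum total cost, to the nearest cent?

$3.17

tempeh only: max(474/93, 41/14) = 5.097 servings → $7.65.
whole-barley bread only: max(474/71, 41/3) = 13.67 servings → $6.15.
cottage cheese only: max(474/129, 41/11) = 3.727 servings → $3.17.
edamame only: max(474/70, 41/9) = 6.771 servings → $7.11.
tempeh + whole-barley bread with both tight: 2.083 servings and 3.948 servings → $4.90.
tempeh + cottage cheese with both tight: 0.09579 servings and 3.605 servings → $3.21.
tempeh + edamame with both targets exact would need a negative amount; discard.
whole-barley bread + cottage cheese with both targets exact would need a negative amount; discard.
whole-barley bread + edamame with both tight: 3.254 servings and 3.471 servings → $5.11.
cottage cheese + edamame with both tight: 3.57 servings and 0.1918 servings → $3.24.
Cheapest feasible corner: $3.17.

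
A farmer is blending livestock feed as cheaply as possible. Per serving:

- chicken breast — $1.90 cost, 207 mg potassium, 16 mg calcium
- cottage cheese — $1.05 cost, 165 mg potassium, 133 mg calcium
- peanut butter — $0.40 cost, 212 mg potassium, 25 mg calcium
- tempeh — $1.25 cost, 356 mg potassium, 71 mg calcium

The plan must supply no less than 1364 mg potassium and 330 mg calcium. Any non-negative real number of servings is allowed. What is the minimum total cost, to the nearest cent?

The cheapest plan sits at a corner of the feasible region — with two constraints it uses at most two foods.
chicken breast only: max(1364/207, 330/16) = 20.62 servings → $39.19.
cottage cheese only: max(1364/165, 330/133) = 8.267 servings → $8.68.
peanut butter only: max(1364/212, 330/25) = 13.2 servings → $5.28.
tempeh only: max(1364/356, 330/71) = 4.648 servings → $5.81.
chicken breast + cottage cheese with both tight: 5.101 servings and 1.868 servings → $11.65.
chicken breast + peanut butter with both targets exact would need a negative amount; discard.
chicken breast + tempeh: intersection lies outside the first quadrant.
cottage cheese + peanut butter with both tight: 1.49 servings and 5.274 servings → $3.67.
cottage cheese + tempeh with both tight: 0.5791 servings and 3.563 servings → $5.06.
peanut butter + tempeh: the both-tight solution has a negative serving — not a feasible corner.
The minimum over all feasible corners is $3.67.

$3.67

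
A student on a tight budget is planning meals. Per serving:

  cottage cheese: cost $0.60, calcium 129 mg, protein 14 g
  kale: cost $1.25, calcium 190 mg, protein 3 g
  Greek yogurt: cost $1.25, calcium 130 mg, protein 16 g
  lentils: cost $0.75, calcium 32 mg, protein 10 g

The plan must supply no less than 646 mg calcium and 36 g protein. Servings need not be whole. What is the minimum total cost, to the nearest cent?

$3.00

For a min-cost LP with two ≥-constraints, a basic feasible solution has at most two positive variables.
cottage cheese only: max(646/129, 36/14) = 5.008 servings → $3.00.
kale only: max(646/190, 36/3) = 12 servings → $15.00.
Greek yogurt only: max(646/130, 36/16) = 4.969 servings → $6.21.
lentils only: max(646/32, 36/10) = 20.19 servings → $15.14.
cottage cheese + kale with both tight: 2.157 servings and 1.936 servings → $3.71.
cottage cheese + Greek yogurt: the both-tight solution has a negative serving — not a feasible corner.
cottage cheese + lentils: intersection lies outside the first quadrant.
kale + Greek yogurt with both tight: 2.134 servings and 1.85 servings → $4.98.
kale + lentils with both tight: 2.942 servings and 2.717 servings → $5.72.
Greek yogurt + lentils with both targets exact would need a negative amount; discard.
The minimum over all feasible corners is $3.00.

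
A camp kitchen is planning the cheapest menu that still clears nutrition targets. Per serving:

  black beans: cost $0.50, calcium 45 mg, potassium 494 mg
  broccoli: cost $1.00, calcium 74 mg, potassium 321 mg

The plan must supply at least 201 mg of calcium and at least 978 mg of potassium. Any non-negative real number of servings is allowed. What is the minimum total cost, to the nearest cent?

An LP optimum is at a vertex; with two nutrient constraints at most two foods are used. Check each candidate.
black beans only: max(201/45, 978/494) = 4.467 servings → $2.23.
broccoli only: max(201/74, 978/321) = 3.047 servings → $3.05.
black beans + broccoli with both tight: 0.3551 servings and 2.5 servings → $2.68.
So the least-cost plan costs $2.23.

$2.23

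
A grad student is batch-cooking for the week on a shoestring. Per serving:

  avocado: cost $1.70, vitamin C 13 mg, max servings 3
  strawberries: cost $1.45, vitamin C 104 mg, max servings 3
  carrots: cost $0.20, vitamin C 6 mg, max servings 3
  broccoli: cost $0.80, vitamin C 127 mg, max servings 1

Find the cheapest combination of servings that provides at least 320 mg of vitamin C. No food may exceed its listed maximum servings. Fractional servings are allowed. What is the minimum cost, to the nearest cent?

$3.49

Cost per mg of vitamin C: broccoli $0.0063, strawberries $0.0139, carrots $0.0333, avocado $0.1308.
Take 1 serving of broccoli: +127.0 mg vitamin C for $0.80 (total $0.80, still need 193.0 mg).
Take 1.856 servings of strawberries: +193.0 mg vitamin C for $2.69 (total $3.49, still need 0.0 mg).
Greedy by cheapest-per-mg is optimal for a single linear constraint, so the minimum cost is $3.49.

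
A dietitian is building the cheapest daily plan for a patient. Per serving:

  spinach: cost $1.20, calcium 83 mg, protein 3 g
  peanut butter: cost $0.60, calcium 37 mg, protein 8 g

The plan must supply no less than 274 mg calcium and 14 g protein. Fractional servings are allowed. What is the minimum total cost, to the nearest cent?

$4.00

This is a tiny linear program; its minimum lies at a vertex of the feasible set. List the vertices and price them.
spinach only: max(274/83, 14/3) = 4.667 servings → $5.60.
peanut butter only: max(274/37, 14/8) = 7.405 servings → $4.44.
spinach + peanut butter with both tight: 3.027 servings and 0.6148 servings → $4.00.
Cheapest feasible corner: $4.00.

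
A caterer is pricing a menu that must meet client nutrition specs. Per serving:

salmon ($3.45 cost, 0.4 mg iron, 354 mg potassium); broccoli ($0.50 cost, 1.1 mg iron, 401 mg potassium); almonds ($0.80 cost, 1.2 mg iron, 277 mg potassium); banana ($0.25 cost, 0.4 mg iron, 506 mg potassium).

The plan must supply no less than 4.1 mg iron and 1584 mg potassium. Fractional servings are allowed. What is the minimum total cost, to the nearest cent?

$1.88

salmon only: max(4.1/0.4, 1584/354) = 10.25 servings → $35.36.
broccoli only: max(4.1/1.1, 1584/401) = 3.95 servings → $1.98.
almonds only: max(4.1/1.2, 1584/277) = 5.718 servings → $4.57.
banana only: max(4.1/0.4, 1584/506) = 10.25 servings → $2.56.
salmon + broccoli with both tight: 0.4293 servings and 3.571 servings → $3.27.
salmon + almonds with both tight: 2.437 servings and 2.604 servings → $10.49.
salmon + banana: the both-tight solution has a negative serving — not a feasible corner.
broccoli + almonds: the both-tight solution has a negative serving — not a feasible corner.
broccoli + banana with both tight: 3.637 servings and 0.2481 servings → $1.88.
almonds + banana with both tight: 2.903 servings and 1.541 servings → $2.71.
The minimum over all feasible corners is $1.88.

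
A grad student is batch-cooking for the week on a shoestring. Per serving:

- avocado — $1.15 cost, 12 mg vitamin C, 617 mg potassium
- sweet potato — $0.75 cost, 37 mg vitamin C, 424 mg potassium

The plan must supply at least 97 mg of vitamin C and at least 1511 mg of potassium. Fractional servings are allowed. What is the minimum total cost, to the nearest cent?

$2.67

Check every corner: each single food scaled to meet both minima, and each pair solved so both constraints bind.
avocado only: max(97/12, 1511/617) = 8.083 servings → $9.30.
sweet potato only: max(97/37, 1511/424) = 3.564 servings → $2.67.
avocado + sweet potato with both tight: 0.833 servings and 2.351 servings → $2.72.
The minimum over all feasible corners is $2.67.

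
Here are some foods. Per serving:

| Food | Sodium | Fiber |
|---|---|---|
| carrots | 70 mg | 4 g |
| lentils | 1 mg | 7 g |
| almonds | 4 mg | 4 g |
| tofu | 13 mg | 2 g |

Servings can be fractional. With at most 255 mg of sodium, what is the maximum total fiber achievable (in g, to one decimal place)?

Fiber per mg sodium: lentils 7, almonds 1, tofu 0.1538, carrots 0.05714.
With no serving limits, spend the whole sodium allowance on lentils: 255 mg / 1 mg × 7 g = 1785.0 g.

1785.0 g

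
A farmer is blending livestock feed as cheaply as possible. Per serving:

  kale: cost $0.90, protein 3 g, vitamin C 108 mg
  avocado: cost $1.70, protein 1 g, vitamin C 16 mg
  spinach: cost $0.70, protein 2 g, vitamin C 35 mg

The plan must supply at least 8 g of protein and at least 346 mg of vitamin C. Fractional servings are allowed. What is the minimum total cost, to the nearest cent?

kale only: max(8/3, 346/108) = 3.204 servings → $2.88.
avocado only: max(8/1, 346/16) = 21.62 servings → $36.76.
spinach only: max(8/2, 346/35) = 9.886 servings → $6.92.
kale + avocado: the both-tight solution has a negative serving — not a feasible corner.
kale + spinach: the both-tight solution has a negative serving — not a feasible corner.
avocado + spinach: intersection lies outside the first quadrant.
The minimum over all feasible corners is $2.88.

$2.88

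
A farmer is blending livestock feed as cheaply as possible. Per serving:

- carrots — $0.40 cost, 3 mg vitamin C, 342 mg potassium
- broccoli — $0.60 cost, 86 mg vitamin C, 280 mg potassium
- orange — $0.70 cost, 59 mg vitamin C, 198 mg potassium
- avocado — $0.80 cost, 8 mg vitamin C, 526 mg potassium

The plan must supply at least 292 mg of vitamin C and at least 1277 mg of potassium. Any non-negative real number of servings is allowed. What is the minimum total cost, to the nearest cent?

Check every corner: each single food scaled to meet both minima, and each pair solved so both constraints bind.
carrots only: max(292/3, 1277/342) = 97.33 servings → $38.93.
broccoli only: max(292/86, 1277/280) = 4.561 servings → $2.74.
orange only: max(292/59, 1277/198) = 6.449 servings → $4.51.
avocado only: max(292/8, 1277/526) = 36.5 servings → $29.20.
carrots + broccoli with both tight: 0.9822 servings and 3.361 servings → $2.41.
carrots + orange with both tight: 0.895 servings and 4.904 servings → $3.79.
carrots + avocado with both targets exact would need a negative amount; discard.
broccoli + orange: intersection lies outside the first quadrant.
broccoli + avocado with both tight: 3.335 servings and 0.6527 servings → $2.52.
orange + avocado with both tight: 4.868 servings and 0.5951 servings → $3.88.
The minimum over all feasible corners is $2.41.

$2.41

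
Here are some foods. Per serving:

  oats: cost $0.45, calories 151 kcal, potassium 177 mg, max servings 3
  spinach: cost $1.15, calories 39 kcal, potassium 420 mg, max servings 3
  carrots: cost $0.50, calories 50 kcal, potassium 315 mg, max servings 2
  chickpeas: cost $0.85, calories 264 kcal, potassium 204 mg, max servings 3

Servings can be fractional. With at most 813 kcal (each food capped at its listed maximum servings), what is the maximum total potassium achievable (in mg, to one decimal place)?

Potassium per kcal: spinach 10.77, carrots 6.3, oats 1.172, chickpeas 0.7727.
Take 3 servings of spinach: uses 117 kcal, +1260.0 mg potassium (running total 1260.0 mg).
Take 2 servings of carrots: uses 100 kcal, +630.0 mg potassium (running total 1890.0 mg).
Take 3 servings of oats: uses 453 kcal, +531.0 mg potassium (running total 2421.0 mg).
Take 0.5417 servings of chickpeas: uses 143 kcal, +110.5 mg potassium (running total 2531.5 mg).
Filling greedily by potassium-per-kcal is optimal for one linear limit, giving 2531.5 mg.

2531.5 mg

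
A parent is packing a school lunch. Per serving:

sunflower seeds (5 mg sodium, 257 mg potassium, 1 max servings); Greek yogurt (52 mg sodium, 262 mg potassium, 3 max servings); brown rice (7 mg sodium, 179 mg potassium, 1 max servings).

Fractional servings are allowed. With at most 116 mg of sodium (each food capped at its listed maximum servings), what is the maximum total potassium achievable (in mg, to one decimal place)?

960.0 mg

Potassium per mg sodium: sunflower seeds 51.4, brown rice 25.57, Greek yogurt 5.038.
Take 1 serving of sunflower seeds: uses 5 mg sodium, +257.0 mg potassium (running total 257.0 mg).
Take 1 serving of brown rice: uses 7 mg sodium, +179.0 mg potassium (running total 436.0 mg).
Take 2 servings of Greek yogurt: uses 104 mg sodium, +524.0 mg potassium (running total 960.0 mg).
Greedy by best ratio exhausts the sodium allowance optimally: 960.0 mg.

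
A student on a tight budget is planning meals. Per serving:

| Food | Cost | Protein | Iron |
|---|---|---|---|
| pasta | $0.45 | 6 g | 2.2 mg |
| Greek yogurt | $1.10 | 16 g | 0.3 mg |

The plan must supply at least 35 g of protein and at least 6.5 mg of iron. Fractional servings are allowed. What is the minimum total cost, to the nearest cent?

An LP optimum is at a vertex; with two nutrient constraints at most two foods are used. Check each candidate.
pasta only: max(35/6, 6.5/2.2) = 5.833 servings → $2.62.
Greek yogurt only: max(35/16, 6.5/0.3) = 21.67 servings → $23.83.
pasta + Greek yogurt with both tight: 2.799 servings and 1.138 servings → $2.51.
The minimum over all feasible corners is $2.51.

$2.51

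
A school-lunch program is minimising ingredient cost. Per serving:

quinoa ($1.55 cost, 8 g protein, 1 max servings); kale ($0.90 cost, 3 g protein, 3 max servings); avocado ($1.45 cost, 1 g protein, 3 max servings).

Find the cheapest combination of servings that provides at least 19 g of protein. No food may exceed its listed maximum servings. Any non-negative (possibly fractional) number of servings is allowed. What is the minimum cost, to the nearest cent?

Cost per g of protein: quinoa $0.1938, kale $0.3000, avocado $1.4500.
Take 1 serving of quinoa: +8.0 g protein for $1.55 (total $1.55, still need 11.0 g).
Take 3 servings of kale: +9.0 g protein for $2.70 (total $4.25, still need 2.0 g).
Take 2 servings of avocado: +2.0 g protein for $2.90 (total $7.15, still need 0.0 g).
Filling from the cheapest source first is optimal under one linear minimum: $7.15.

$7.15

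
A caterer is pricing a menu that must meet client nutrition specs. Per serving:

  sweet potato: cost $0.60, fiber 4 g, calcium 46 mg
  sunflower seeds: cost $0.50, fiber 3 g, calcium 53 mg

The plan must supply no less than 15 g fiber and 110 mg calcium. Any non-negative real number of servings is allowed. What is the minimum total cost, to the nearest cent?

$2.25

The cheapest plan sits at a corner of the feasible region — with two constraints it uses at most two foods.
sweet potato only: max(15/4, 110/46) = 3.75 servings → $2.25.
sunflower seeds only: max(15/3, 110/53) = 5 servings → $2.50.
sweet potato + sunflower seeds: the both-tight solution has a negative serving — not a feasible corner.
Cheapest feasible corner: $2.25.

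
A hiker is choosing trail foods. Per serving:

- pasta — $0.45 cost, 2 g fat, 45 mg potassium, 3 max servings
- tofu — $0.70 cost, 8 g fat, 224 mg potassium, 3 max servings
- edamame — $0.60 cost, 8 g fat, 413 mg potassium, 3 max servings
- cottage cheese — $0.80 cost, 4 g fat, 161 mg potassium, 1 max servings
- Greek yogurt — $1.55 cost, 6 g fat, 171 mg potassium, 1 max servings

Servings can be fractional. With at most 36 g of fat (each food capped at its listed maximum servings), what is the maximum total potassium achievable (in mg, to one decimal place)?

1627.0 mg

Potassium per g fat: edamame 51.62, cottage cheese 40.25, Greek yogurt 28.5, tofu 28, pasta 22.5.
Take 3 servings of edamame: uses 24 g fat, +1239.0 mg potassium (running total 1239.0 mg).
Take 1 serving of cottage cheese: uses 4 g fat, +161.0 mg potassium (running total 1400.0 mg).
Take 1 serving of Greek yogurt: uses 6 g fat, +171.0 mg potassium (running total 1571.0 mg).
Take 0.25 servings of tofu: uses 2 g fat, +56.0 mg potassium (running total 1627.0 mg).
Greedy by best ratio exhausts the fat allowance optimally: 1627.0 mg.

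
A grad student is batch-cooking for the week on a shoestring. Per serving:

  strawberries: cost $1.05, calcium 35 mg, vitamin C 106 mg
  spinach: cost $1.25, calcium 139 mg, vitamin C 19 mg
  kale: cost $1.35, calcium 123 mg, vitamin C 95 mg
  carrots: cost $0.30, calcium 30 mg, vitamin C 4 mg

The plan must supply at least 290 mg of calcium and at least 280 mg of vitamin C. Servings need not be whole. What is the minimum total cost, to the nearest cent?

$3.66

This is a tiny linear program; its minimum lies at a vertex of the feasible set. List the vertices and price them.
strawberries only: max(290/35, 280/106) = 8.286 servings → $8.70.
spinach only: max(290/139, 280/19) = 14.74 servings → $18.42.
kale only: max(290/123, 280/95) = 2.947 servings → $3.98.
carrots only: max(290/30, 280/4) = 70 servings → $21.00.
strawberries + spinach with both tight: 2.375 servings and 1.488 servings → $4.35.
strawberries + kale with both tight: 0.7094 servings and 2.156 servings → $3.66.
strawberries + carrots with both tight: 2.382 servings and 6.888 servings → $4.57.
spinach + kale: intersection lies outside the first quadrant.
spinach + carrots with both targets exact would need a negative amount; discard.
kale + carrots with both targets exact would need a negative amount; discard.
So the least-cost plan costs $3.66.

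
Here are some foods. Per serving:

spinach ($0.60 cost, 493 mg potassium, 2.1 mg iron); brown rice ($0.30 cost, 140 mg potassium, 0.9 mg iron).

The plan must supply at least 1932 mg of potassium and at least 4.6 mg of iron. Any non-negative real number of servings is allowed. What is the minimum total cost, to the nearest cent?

$2.35

At the optimum either one food covers both requirements or two foods hit both targets exactly; no other combination can be cheaper.
spinach only: max(1932/493, 4.6/2.1) = 3.919 servings → $2.35.
brown rice only: max(1932/140, 4.6/0.9) = 13.8 servings → $4.14.
spinach + brown rice: intersection lies outside the first quadrant.
So the least-cost plan costs $2.35.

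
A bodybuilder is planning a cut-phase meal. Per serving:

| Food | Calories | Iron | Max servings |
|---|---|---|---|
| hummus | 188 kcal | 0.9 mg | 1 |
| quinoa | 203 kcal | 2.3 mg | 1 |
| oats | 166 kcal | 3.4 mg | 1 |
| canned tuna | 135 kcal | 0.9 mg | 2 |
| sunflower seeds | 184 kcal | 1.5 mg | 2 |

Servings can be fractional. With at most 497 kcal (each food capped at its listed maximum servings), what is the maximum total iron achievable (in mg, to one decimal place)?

Iron per kcal: oats 0.02048, quinoa 0.01133, sunflower seeds 0.008152, canned tuna 0.006667, hummus 0.004787.
Take 1 serving of oats: uses 166 kcal, +3.4 mg iron (running total 3.4 mg).
Take 1 serving of quinoa: uses 203 kcal, +2.3 mg iron (running total 5.7 mg).
Take 0.6957 servings of sunflower seeds: uses 128 kcal, +1.0 mg iron (running total 6.7 mg).
Filling greedily by iron-per-kcal is optimal for one linear limit, giving 6.7 mg.

6.7 mg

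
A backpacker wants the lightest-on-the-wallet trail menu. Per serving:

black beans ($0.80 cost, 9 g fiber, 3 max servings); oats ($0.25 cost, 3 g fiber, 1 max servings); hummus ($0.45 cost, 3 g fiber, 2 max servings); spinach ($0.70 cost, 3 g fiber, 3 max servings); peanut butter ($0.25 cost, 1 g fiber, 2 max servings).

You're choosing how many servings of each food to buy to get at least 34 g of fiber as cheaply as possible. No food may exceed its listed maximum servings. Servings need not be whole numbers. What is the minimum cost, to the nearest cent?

$3.25

Cost per g of fiber: oats $0.0833, black beans $0.0889, hummus $0.1500, spinach $0.2333, peanut butter $0.2500.
Take 1 serving of oats: +3.0 g fiber for $0.25 (total $0.25, still need 31.0 g).
Take 3 servings of black beans: +27.0 g fiber for $2.40 (total $2.65, still need 4.0 g).
Take 1.333 servings of hummus: +4.0 g fiber for $0.60 (total $3.25, still need 0.0 g).
Filling from the cheapest source first is optimal under one linear minimum: $3.25.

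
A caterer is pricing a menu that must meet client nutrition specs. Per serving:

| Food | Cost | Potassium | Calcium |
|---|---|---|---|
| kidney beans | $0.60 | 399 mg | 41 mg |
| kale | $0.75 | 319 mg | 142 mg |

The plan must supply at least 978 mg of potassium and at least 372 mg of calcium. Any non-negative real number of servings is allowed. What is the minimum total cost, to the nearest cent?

$2.14

At the optimum either one food covers both requirements or two foods hit both targets exactly; no other combination can be cheaper.
kidney beans only: max(978/399, 372/41) = 9.073 servings → $5.44.
kale only: max(978/319, 372/142) = 3.066 servings → $2.30.
kidney beans + kale with both tight: 0.4637 servings and 2.486 servings → $2.14.
So the least-cost plan costs $2.14.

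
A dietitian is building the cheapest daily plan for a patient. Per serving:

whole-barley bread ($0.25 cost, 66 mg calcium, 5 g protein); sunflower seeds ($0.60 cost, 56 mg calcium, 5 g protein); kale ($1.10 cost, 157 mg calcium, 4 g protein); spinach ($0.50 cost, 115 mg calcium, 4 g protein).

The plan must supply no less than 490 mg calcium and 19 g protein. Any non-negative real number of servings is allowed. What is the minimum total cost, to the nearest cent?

$1.86

The cheapest plan sits at a corner of the feasible region — with two constraints it uses at most two foods.
whole-barley bread only: max(490/66, 19/5) = 7.424 servings → $1.86.
sunflower seeds only: max(490/56, 19/5) = 8.75 servings → $5.25.
kale only: max(490/157, 19/4) = 4.75 servings → $5.22.
spinach only: max(490/115, 19/4) = 4.75 servings → $2.38.
whole-barley bread + sunflower seeds: the both-tight solution has a negative serving — not a feasible corner.
whole-barley bread + kale with both tight: 1.964 servings and 2.296 servings → $3.02.
whole-barley bread + spinach with both tight: 0.7235 servings and 3.846 servings → $2.10.
sunflower seeds + kale with both tight: 1.824 servings and 2.471 servings → $3.81.
sunflower seeds + spinach with both tight: 0.641 servings and 3.949 servings → $2.36.
kale + spinach: intersection lies outside the first quadrant.
So the least-cost plan costs $1.86.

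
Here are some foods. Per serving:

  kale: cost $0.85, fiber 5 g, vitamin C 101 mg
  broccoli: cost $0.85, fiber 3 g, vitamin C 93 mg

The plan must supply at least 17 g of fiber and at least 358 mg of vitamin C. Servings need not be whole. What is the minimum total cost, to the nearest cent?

$3.01

With two linear requirements the optimum uses one or two foods; enumerate the corners.
kale only: max(17/5, 358/101) = 3.545 servings → $3.01.
broccoli only: max(17/3, 358/93) = 5.667 servings → $4.82.
kale + broccoli with both tight: 3.13 servings and 0.4506 servings → $3.04.
So the least-cost plan costs $3.01.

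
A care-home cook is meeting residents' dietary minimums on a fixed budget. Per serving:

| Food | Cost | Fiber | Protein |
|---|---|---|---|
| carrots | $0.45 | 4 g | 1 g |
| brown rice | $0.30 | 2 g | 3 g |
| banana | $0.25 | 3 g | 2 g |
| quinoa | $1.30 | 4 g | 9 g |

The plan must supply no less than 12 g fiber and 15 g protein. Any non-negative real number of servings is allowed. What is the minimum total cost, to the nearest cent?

With two linear requirements the optimum uses one or two foods; enumerate the corners.
carrots only: max(12/4, 15/1) = 15 servings → $6.75.
brown rice only: max(12/2, 15/3) = 6 servings → $1.80.
banana only: max(12/3, 15/2) = 7.5 servings → $1.88.
quinoa only: max(12/4, 15/9) = 3 servings → $3.90.
carrots + brown rice with both tight: 0.6 servings and 4.8 servings → $1.71.
carrots + banana: intersection lies outside the first quadrant.
carrots + quinoa with both tight: 1.5 servings and 1.5 servings → $2.62.
brown rice + banana with both tight: 4.2 servings and 1.2 servings → $1.56.
brown rice + quinoa with both targets exact would need a negative amount; discard.
banana + quinoa with both tight: 2.526 servings and 1.105 servings → $2.07.
Cheapest feasible corner: $1.56.

$1.56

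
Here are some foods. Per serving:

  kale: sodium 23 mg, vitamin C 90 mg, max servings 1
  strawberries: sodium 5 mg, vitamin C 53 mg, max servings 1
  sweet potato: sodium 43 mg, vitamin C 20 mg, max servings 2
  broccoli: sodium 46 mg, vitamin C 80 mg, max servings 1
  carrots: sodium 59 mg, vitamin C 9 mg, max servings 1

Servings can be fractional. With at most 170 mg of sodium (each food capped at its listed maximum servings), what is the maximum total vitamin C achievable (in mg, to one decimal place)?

264.5 mg

Vitamin C per mg sodium: strawberries 10.6, kale 3.913, broccoli 1.739, sweet potato 0.4651, carrots 0.1525.
Take 1 serving of strawberries: uses 5 mg sodium, +53.0 mg vitamin C (running total 53.0 mg).
Take 1 serving of kale: uses 23 mg sodium, +90.0 mg vitamin C (running total 143.0 mg).
Take 1 serving of broccoli: uses 46 mg sodium, +80.0 mg vitamin C (running total 223.0 mg).
Take 2 servings of sweet potato: uses 86 mg sodium, +40.0 mg vitamin C (running total 263.0 mg).
Take 0.1695 servings of carrots: uses 10 mg sodium, +1.5 mg vitamin C (running total 264.5 mg).
Greedy by best ratio exhausts the sodium allowance optimally: 264.5 mg.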